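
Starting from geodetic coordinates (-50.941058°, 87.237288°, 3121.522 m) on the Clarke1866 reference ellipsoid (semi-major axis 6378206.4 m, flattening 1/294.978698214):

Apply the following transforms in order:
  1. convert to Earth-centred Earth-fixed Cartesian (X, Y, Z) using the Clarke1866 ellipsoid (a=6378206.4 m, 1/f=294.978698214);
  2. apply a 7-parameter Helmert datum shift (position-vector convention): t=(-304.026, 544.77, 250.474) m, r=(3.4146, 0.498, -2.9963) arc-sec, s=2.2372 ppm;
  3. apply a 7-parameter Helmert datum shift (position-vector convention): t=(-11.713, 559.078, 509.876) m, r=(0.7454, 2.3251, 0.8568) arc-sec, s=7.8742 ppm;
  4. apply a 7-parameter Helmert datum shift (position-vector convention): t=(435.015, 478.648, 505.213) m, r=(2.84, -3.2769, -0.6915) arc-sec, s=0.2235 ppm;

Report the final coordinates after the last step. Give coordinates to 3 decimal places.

start: φ=-50.941058°, λ=87.237288°, h=3121.522 m
→ ECEF (a=6378206.400, f=1/294.978698214): X=194207.6240, Y=4024542.6107, Z=-4931635.1456
→ Helmert 7p (PV): X=193950.5881, Y=4025175.2040, Z=-4931329.5493
→ Helmert 7p (PV): X=193868.0937, Y=4025784.6037, Z=-4930846.1436
→ Helmert 7p (PV): X=194394.9841, Y=4026331.3929, Z=-4930283.5228

X=194394.984 m, Y=4026331.393 m, Z=-4930283.523 m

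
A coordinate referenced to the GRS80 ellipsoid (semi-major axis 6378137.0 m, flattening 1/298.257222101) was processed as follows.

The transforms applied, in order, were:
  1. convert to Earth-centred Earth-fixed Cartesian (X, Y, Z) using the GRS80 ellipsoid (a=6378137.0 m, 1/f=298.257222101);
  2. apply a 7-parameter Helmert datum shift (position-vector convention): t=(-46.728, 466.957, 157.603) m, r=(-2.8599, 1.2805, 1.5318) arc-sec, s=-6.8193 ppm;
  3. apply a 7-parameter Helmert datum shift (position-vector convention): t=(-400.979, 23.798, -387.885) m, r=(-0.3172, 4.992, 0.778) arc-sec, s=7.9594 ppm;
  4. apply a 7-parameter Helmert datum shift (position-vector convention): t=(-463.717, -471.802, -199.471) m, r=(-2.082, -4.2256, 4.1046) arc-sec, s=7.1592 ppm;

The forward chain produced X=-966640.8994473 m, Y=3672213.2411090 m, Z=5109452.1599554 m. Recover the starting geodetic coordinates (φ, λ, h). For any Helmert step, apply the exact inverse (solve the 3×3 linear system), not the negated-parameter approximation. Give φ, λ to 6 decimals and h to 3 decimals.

φ=53.569928°, λ=104.733719°, h=1815.325 m

start: X=-966640.8994, Y=3672213.2411, Z=5109452.1600 m
→ Helmert⁻¹: X=-965992.5032, Y=3672626.3966, Z=5109671.9106
→ Helmert⁻¹: X=-965693.6581, Y=3672569.1513, Z=5110001.3991
→ Helmert⁻¹: X=-965657.9677, Y=3672063.5569, Z=5109923.5609
→ geod (Bowring, a=6378137.000): φ=53.56992800°, λ=104.73371900°, h=1815.3250 m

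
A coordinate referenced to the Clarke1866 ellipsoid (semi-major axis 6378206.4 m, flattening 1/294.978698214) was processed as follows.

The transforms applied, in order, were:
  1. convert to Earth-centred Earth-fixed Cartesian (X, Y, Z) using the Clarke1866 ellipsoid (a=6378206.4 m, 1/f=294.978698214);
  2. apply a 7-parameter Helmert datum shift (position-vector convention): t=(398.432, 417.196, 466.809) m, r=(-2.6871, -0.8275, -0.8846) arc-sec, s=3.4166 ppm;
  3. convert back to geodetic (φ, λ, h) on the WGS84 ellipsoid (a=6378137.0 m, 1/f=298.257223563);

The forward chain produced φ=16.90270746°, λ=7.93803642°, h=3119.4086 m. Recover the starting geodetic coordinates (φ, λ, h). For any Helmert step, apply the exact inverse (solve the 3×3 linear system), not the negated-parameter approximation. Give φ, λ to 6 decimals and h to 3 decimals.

start: φ=16.902707°, λ=7.938036°, h=3119.409 m
→ ECEF (a=6378137.000, f=1/298.257223563): X=6048792.3596, Y=843432.5520, Z=1843440.9355
→ Helmert⁻¹: X=6048377.0410, Y=843014.4063, Z=1842954.5471
→ geod (Bowring, a=6378206.400): φ=16.90092800°, λ=7.93468900°, h=2479.8340 m

φ=16.900928°, λ=7.934689°, h=2479.834 m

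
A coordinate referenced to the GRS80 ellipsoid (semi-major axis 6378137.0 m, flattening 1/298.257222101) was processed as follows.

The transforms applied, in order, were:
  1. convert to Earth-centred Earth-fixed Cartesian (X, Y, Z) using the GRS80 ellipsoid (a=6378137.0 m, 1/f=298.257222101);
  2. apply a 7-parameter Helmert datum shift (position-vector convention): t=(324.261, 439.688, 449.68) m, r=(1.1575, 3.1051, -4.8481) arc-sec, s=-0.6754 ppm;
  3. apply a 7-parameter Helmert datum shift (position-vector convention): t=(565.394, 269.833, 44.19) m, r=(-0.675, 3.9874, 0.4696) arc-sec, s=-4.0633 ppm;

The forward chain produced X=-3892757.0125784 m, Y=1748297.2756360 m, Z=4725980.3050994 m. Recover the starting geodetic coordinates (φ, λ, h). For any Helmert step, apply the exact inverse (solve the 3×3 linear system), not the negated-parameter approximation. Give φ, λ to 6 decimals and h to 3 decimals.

φ=48.102525°, λ=155.829972°, h=1174.325 m

start: X=-3892757.0126, Y=1748297.2756, Z=4725980.3051 m
→ Helmert⁻¹: X=-3893425.6049, Y=1748027.9441, Z=4725885.7729
→ Helmert⁻¹: X=-3893864.7055, Y=1747524.4315, Z=4725370.8598
→ geod (Bowring, a=6378137.000): φ=48.10252500°, λ=155.82997200°, h=1174.3250 m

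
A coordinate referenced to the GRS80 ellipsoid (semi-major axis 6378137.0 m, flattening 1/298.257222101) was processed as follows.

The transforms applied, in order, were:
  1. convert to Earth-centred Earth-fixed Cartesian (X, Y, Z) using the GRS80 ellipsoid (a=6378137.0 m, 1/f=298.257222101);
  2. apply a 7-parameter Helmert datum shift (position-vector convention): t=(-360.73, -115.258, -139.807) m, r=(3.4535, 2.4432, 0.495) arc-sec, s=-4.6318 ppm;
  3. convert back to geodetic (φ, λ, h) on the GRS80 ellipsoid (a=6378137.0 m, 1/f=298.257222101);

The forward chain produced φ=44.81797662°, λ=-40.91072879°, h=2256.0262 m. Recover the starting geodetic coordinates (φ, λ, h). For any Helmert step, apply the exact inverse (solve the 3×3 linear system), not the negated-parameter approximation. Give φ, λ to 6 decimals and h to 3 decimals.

start: φ=44.817977°, λ=-40.910729°, h=2256.026 m
→ ECEF (a=6378137.000, f=1/298.257222101): X=3426084.6537, Y=-2968890.7316, Z=4474612.3496
→ Helmert⁻¹: X=3426401.1254, Y=-2968722.5244, Z=4474863.1739
→ geod (Bowring, a=6378137.000): φ=44.81875900°, λ=-40.90650300°, h=2524.3450 m

φ=44.818759°, λ=-40.906503°, h=2524.345 m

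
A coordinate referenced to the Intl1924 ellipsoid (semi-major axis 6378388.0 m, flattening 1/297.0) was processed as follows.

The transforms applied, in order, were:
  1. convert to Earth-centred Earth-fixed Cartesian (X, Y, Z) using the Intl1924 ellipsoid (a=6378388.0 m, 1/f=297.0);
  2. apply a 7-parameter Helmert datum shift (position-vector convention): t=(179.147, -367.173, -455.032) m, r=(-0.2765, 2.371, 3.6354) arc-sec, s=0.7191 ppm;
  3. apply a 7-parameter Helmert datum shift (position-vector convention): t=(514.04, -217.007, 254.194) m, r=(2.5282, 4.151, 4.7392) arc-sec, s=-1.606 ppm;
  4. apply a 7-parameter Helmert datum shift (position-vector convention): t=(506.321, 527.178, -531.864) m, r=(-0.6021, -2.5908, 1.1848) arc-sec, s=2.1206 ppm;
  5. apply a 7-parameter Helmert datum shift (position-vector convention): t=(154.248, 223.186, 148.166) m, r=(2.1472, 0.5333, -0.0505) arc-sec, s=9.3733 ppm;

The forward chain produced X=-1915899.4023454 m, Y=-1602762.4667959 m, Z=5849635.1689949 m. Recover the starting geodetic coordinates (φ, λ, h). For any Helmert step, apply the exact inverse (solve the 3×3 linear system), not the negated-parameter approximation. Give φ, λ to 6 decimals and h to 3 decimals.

φ=67.008190°, λ=-140.108927°, h=1348.529 m

start: X=-1915899.4023, Y=-1602762.4668, Z=5849635.1690 m
→ Helmert⁻¹: X=-1916050.4221, Y=-1602910.2045, Z=5849443.9067
→ Helmert⁻¹: X=-1916488.4101, Y=-1603440.0503, Z=5849982.7569
→ Helmert⁻¹: X=-1917160.0857, Y=-1603109.8685, Z=5849719.0249
→ Helmert⁻¹: X=-1917433.3487, Y=-1602715.5906, Z=5850145.6608
→ geod (Bowring, a=6378388.000): φ=67.00819000°, λ=-140.10892700°, h=1348.5290 m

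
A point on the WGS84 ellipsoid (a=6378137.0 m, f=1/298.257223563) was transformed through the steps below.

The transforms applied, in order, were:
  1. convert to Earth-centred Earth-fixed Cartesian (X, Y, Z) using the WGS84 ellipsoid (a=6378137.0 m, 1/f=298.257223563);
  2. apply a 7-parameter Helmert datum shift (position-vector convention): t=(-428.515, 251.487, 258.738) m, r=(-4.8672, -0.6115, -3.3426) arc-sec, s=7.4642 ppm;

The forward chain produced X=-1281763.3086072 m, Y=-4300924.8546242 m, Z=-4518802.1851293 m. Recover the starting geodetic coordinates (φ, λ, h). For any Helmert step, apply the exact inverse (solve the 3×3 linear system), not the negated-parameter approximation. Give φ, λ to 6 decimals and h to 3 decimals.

φ=-45.391345°, λ=-106.588594°, h=1584.448 m

start: X=-1281763.3086, Y=-4300924.8546, Z=-4518802.1851 m
→ Helmert⁻¹: X=-1281268.9268, Y=-4301058.3634, Z=-4519124.8851
→ geod (Bowring, a=6378137.000): φ=-45.39134500°, λ=-106.58859400°, h=1584.4480 m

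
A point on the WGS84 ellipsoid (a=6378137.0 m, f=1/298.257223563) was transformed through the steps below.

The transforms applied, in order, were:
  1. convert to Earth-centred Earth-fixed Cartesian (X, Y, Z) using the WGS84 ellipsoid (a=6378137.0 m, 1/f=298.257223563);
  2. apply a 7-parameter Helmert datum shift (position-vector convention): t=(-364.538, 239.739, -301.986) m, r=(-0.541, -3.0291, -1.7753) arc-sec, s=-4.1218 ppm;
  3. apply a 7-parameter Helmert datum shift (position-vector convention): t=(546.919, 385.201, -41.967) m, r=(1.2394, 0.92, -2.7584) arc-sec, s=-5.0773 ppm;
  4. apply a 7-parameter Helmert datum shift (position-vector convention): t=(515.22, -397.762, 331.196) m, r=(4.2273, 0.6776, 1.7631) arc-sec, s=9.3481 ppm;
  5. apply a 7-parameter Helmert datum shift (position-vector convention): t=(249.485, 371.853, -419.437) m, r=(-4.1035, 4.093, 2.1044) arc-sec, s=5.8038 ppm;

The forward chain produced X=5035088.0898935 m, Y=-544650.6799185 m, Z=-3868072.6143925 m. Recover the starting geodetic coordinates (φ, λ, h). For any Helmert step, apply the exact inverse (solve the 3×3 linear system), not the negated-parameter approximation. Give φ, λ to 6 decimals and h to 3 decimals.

start: X=5035088.0899, Y=-544650.6799, Z=-3868072.6144 m
→ Helmert⁻¹: X=5034880.5689, Y=-544993.7955, Z=-3867541.6635
→ Helmert⁻¹: X=5034326.3376, Y=-544713.2437, Z=-3867809.0006
→ Helmert⁻¹: X=5033829.5172, Y=-545057.1350, Z=-3867760.9441
→ Helmert⁻¹: X=5034162.7012, Y=-545245.6491, Z=-3867550.2583
→ geod (Bowring, a=6378137.000): φ=-37.55813800°, λ=-6.18155800°, h=1425.5460 m

φ=-37.558138°, λ=-6.181558°, h=1425.546 m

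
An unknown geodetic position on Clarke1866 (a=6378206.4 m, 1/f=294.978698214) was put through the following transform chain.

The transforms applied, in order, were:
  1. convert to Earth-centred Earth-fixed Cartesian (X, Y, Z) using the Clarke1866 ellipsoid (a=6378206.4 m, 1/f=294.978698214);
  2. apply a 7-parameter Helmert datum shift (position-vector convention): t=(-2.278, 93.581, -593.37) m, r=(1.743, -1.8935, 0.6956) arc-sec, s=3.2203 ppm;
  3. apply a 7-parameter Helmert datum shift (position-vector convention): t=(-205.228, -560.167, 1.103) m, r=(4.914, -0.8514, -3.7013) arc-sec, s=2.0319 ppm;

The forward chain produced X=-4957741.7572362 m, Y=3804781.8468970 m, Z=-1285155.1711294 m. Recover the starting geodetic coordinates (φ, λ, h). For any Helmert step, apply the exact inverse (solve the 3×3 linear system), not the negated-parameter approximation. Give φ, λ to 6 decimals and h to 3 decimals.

φ=-11.692527°, λ=142.492514°, h=2857.504 m

start: X=-4957741.7572, Y=3804781.8469, Z=-1285155.1711 m
→ Helmert⁻¹: X=-4957600.0434, Y=3805214.7018, Z=-1285223.8538
→ Helmert⁻¹: X=-4957580.7609, Y=3805114.7306, Z=-1284612.9909
→ geod (Bowring, a=6378206.400): φ=-11.69252700°, λ=142.49251400°, h=2857.5040 m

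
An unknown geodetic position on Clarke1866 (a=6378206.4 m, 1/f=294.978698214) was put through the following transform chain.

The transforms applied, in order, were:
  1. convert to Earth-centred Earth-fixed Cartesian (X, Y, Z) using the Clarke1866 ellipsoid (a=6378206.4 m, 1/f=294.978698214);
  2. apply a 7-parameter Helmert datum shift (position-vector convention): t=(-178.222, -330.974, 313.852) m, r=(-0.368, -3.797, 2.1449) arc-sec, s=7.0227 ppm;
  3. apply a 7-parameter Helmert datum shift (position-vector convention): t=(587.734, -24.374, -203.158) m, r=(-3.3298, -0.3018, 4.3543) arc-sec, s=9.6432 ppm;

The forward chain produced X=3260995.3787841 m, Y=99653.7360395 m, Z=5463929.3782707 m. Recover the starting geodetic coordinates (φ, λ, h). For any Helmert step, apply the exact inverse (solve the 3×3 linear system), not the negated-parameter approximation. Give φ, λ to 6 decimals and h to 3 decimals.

start: X=3260995.3788, Y=99653.7360, Z=5463929.3783 m
→ Helmert⁻¹: X=3260386.3001, Y=99520.1129, Z=5464076.6811
→ Helmert⁻¹: X=3260643.2393, Y=99806.7312, Z=5463664.6140
→ geod (Bowring, a=6378206.400): φ=59.33096600°, λ=1.75324900°, h=1196.4570 m

φ=59.330966°, λ=1.753249°, h=1196.457 m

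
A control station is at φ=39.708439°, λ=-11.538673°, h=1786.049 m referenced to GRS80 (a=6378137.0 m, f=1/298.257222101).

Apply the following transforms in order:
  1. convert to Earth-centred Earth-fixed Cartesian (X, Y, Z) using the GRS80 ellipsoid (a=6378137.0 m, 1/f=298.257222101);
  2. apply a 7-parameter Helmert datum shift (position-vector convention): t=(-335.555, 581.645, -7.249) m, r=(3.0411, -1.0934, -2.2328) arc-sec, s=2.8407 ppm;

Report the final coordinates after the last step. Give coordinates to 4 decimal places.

X=4815144.0180 m, Y=-982642.5247 m, Z=4054290.2945 m

start: φ=39.708439°, λ=-11.538673°, h=1786.049 m
→ ECEF (a=6378137.000, f=1/298.257222101): X=4815498.0273, Y=-983109.4744, Z=4054274.9944
→ Helmert 7p (PV): X=4815144.0180, Y=-982642.5247, Z=4054290.2945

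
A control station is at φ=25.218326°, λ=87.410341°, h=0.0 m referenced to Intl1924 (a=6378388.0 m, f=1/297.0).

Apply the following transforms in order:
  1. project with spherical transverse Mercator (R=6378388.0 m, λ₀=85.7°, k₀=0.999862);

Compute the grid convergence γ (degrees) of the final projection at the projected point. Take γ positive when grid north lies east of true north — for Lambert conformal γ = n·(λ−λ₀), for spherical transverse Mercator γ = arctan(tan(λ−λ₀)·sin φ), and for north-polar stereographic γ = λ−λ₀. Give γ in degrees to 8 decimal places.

0.72889993

start: φ=25.218326°, λ=87.410341°, h=0.000 m
→ into tm (λ₀=85.7°): φ=25.21832600°, λ−λ₀=1.71034100°
convergence γ = 0.72889993°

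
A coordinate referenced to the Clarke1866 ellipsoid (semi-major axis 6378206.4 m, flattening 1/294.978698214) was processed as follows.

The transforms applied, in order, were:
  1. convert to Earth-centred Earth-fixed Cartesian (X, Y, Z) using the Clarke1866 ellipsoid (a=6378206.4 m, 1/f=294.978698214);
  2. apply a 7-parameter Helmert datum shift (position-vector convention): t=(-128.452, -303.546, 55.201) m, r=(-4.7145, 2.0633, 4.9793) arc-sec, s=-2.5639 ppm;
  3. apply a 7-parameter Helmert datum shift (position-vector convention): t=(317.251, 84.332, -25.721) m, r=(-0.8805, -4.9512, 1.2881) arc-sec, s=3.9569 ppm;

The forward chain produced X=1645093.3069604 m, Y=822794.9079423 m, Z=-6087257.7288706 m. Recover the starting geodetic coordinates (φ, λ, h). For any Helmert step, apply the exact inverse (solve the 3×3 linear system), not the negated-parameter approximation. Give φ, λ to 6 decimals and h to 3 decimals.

φ=-73.294940°, λ=26.584753°, h=704.913 m

start: X=1645093.3070, Y=822794.9079, Z=-6087257.7289 m
→ Helmert⁻¹: X=1644628.5668, Y=822723.0352, Z=-6087243.8872
→ Helmert⁻¹: X=1644841.9984, Y=823128.1185, Z=-6087279.4280
→ geod (Bowring, a=6378206.400): φ=-73.29494000°, λ=26.58475300°, h=704.9130 m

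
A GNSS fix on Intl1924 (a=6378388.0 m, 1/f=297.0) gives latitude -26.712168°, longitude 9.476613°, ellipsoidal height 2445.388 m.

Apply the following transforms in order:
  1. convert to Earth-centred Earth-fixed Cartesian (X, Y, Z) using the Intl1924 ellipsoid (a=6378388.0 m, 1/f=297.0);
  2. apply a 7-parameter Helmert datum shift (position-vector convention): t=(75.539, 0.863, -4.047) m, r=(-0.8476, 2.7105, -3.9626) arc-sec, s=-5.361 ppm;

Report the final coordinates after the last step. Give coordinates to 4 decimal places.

X=5625905.3618 m, Y=938964.8543 m, Z=-2850968.1270 m

start: φ=-26.712168°, λ=9.476613°, h=2445.388 m
→ ECEF (a=6378388.000, f=1/297.0): X=5625879.4054, Y=939088.8203, Z=-2850901.5762
→ Helmert 7p (PV): X=5625905.3618, Y=938964.8543, Z=-2850968.1270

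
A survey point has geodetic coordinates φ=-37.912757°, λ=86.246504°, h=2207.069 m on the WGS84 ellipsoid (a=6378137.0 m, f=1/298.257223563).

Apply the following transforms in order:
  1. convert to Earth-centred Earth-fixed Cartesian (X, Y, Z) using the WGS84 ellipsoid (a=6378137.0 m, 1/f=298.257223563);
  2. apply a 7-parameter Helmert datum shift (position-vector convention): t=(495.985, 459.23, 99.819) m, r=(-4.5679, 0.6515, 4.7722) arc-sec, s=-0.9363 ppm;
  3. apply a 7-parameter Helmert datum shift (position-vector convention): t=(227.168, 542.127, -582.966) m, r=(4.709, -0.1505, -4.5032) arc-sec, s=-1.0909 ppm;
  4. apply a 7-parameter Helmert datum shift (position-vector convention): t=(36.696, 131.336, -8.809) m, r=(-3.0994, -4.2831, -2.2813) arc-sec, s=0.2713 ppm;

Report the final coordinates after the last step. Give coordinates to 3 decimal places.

start: φ=-37.912757°, λ=86.246504°, h=2207.069 m
→ ECEF (a=6378137.000, f=1/298.257223563): X=329946.9233, Y=5029315.1655, Z=-3899164.8141
→ Helmert 7p (PV): X=330313.9241, Y=5029690.9702, Z=-3899173.7646
→ Helmert 7p (PV): X=330653.3856, Y=5030309.4164, Z=-3899637.4088
→ Helmert 7p (PV): X=330826.7830, Y=5030379.8629, Z=-3899715.9968

X=330826.783 m, Y=5030379.863 m, Z=-3899715.997 m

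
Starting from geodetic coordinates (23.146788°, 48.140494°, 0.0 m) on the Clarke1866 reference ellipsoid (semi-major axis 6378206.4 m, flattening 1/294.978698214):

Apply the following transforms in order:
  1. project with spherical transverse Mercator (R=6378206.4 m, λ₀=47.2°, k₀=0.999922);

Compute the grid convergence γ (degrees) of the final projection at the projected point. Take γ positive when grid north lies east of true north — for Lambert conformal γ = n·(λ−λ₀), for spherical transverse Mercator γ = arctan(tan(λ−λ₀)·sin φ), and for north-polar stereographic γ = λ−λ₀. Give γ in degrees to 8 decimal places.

0.36972509

start: φ=23.146788°, λ=48.140494°, h=0.000 m
→ into tm (λ₀=47.2°): φ=23.14678800°, λ−λ₀=0.94049400°
convergence γ = 0.36972509°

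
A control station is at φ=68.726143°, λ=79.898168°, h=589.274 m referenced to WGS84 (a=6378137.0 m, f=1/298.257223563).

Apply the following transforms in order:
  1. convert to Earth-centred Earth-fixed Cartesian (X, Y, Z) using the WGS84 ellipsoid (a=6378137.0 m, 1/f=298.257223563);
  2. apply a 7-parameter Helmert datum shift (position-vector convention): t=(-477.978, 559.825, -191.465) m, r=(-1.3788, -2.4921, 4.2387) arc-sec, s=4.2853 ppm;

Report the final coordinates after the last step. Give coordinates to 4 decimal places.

X=406526.2345 m, Y=2285758.4445 m, Z=5921330.0501 m

start: φ=68.726143°, λ=79.898168°, h=589.274 m
→ ECEF (a=6378137.000, f=1/298.257223563): X=407120.9714, Y=2285140.8776, Z=5921506.4961
→ Helmert 7p (PV): X=406526.2345, Y=2285758.4445, Z=5921330.0501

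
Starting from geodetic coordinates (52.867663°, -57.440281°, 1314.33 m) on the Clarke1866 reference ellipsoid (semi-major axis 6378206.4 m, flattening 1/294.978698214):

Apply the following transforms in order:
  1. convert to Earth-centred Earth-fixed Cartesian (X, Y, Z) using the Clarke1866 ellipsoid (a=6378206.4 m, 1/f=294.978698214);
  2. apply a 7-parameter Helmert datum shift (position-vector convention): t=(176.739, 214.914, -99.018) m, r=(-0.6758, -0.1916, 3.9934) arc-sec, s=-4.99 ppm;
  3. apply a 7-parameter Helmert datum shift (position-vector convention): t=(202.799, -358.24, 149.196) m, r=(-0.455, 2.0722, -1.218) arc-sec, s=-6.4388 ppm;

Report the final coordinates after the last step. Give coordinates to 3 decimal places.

X=2077468.724 m, Y=-3252836.836 m, Z=5062502.534 m

start: φ=52.867663°, λ=-57.440281°, h=1314.330 m
→ ECEF (a=6378206.400, f=1/294.978698214): X=2077023.0005, Y=-3252786.3830, Z=5062511.3205
→ Helmert 7p (PV): X=2077247.6480, Y=-3252498.4389, Z=5062399.6272
→ Helmert 7p (PV): X=2077468.7241, Y=-3252836.8357, Z=5062502.5336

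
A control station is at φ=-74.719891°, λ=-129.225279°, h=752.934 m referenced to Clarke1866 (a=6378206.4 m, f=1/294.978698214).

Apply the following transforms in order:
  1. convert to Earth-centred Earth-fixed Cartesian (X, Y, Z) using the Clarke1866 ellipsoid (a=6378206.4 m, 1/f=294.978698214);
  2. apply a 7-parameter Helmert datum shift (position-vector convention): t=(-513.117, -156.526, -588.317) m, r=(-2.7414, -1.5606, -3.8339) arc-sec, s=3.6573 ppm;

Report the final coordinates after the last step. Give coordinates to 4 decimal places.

start: φ=-74.719891°, λ=-129.225279°, h=752.934 m
→ ECEF (a=6378206.400, f=1/294.978698214): X=-1066442.1286, Y=-1306409.9971, Z=-6131147.7142
→ Helmert 7p (PV): X=-1066937.0402, Y=-1306632.9662, Z=-6131749.1603

X=-1066937.0402 m, Y=-1306632.9662 m, Z=-6131749.1603 m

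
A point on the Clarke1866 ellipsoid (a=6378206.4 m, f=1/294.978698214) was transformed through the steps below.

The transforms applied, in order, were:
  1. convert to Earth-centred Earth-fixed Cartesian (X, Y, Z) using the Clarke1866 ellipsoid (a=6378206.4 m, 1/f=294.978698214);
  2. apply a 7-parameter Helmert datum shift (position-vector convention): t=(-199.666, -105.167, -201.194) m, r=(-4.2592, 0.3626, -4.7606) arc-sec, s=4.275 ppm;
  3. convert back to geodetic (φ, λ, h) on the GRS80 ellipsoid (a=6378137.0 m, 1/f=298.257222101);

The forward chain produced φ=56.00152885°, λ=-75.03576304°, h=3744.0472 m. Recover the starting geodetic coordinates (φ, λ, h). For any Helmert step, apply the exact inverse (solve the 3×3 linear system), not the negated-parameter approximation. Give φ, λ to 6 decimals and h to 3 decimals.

start: φ=56.001529°, λ=-75.035763°, h=3744.047 m
→ ECEF (a=6378137.000, f=1/298.257222101): X=923585.9637, Y=-3455495.7451, Z=5267641.4341
→ Helmert⁻¹: X=923852.1724, Y=-3455463.2585, Z=5267750.3798
→ geod (Bowring, a=6378206.400): φ=56.00378000°, λ=-75.03150900°, h=3949.2190 m

φ=56.003780°, λ=-75.031509°, h=3949.219 m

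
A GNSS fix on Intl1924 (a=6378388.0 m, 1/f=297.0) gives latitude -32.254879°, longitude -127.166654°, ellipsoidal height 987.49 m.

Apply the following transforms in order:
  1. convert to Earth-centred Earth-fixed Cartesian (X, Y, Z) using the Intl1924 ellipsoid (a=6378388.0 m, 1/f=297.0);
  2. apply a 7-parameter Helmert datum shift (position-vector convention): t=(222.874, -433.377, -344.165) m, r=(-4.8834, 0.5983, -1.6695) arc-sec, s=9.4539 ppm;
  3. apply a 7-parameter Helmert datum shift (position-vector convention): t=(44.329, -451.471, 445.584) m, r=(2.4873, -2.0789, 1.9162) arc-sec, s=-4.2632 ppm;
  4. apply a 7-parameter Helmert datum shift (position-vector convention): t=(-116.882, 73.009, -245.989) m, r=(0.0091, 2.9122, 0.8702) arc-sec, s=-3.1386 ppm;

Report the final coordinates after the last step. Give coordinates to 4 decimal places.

X=-3262246.5372 m, Y=-4304115.7983 m, Z=-3385023.2147 m

start: φ=-32.254879°, λ=-127.166654°, h=987.490 m
→ ECEF (a=6378388.000, f=1/297.0): X=-3262389.9824, Y=-4303238.3014, Z=-3384944.1338
→ Helmert 7p (PV): X=-3262242.5999, Y=-4303766.0955, Z=-3385208.9548
→ Helmert 7p (PV): X=-3262110.2628, Y=-4304188.7035, Z=-3384833.7162
→ Helmert 7p (PV): X=-3262246.5372, Y=-4304115.7983, Z=-3385023.2147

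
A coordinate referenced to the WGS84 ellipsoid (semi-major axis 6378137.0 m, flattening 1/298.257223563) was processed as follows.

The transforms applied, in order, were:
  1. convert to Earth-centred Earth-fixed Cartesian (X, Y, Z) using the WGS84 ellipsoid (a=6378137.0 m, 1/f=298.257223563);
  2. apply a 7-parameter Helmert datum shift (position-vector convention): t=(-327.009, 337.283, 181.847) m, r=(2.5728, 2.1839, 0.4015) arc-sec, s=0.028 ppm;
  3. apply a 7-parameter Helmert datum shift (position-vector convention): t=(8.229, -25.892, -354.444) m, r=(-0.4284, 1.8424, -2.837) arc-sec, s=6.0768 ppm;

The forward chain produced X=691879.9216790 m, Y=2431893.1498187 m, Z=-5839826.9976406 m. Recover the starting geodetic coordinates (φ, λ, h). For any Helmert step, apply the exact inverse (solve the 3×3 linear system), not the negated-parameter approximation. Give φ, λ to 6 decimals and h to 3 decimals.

φ=-66.730743°, λ=74.107745°, h=3281.704 m

start: X=691879.9217, Y=2431893.1498, Z=-5839826.9976 m
→ Helmert⁻¹: X=691886.1982, Y=2431925.9081, Z=-5839425.8375
→ Helmert⁻¹: X=692279.7499, Y=2431514.3701, Z=-5839630.5202
→ geod (Bowring, a=6378137.000): φ=-66.73074300°, λ=74.10774500°, h=3281.7040 m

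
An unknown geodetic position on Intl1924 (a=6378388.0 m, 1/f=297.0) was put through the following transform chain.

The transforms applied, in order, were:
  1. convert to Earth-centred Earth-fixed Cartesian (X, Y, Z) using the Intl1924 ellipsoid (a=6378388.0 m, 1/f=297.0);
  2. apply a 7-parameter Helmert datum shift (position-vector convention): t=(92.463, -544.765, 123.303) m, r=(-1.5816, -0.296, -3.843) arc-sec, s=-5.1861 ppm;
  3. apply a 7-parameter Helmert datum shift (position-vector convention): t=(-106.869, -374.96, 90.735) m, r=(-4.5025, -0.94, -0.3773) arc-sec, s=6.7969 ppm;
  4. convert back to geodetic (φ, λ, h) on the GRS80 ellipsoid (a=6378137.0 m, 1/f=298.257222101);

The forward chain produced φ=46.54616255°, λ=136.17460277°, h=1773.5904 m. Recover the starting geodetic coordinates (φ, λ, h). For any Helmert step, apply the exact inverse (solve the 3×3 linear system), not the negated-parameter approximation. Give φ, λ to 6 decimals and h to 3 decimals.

start: φ=46.546163°, λ=136.174603°, h=1773.590 m
→ ECEF (a=6378137.000, f=1/298.257222101): X=-3171269.9668, Y=3043838.1357, Z=4608498.6906
→ Helmert⁻¹: X=-3171126.1102, Y=3044086.0072, Z=4608457.5331
→ Helmert⁻¹: X=-3171285.1305, Y=3044552.1404, Z=4608386.0255
→ geod (Bowring, a=6378388.000): φ=46.54298700°, λ=136.16802600°, h=1836.4780 m

φ=46.542987°, λ=136.168026°, h=1836.478 m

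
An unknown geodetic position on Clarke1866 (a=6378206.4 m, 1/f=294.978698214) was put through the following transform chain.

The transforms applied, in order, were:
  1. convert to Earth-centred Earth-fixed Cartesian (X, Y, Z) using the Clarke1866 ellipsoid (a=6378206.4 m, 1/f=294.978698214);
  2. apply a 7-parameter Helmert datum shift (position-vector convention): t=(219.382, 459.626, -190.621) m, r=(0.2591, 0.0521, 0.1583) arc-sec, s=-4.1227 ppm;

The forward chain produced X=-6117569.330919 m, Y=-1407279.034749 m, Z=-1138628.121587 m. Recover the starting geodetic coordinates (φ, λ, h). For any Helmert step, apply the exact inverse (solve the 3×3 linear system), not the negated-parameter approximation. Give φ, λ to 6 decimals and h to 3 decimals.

start: X=-6117569.3309, Y=-1407279.0347, Z=-1138628.1216 m
→ Helmert⁻¹: X=-6117814.7277, Y=-1407741.1993, Z=-1138441.9710
→ geod (Bowring, a=6378206.400): φ=-10.34723800°, λ=-167.04150900°, h=2567.1560 m

φ=-10.347238°, λ=-167.041509°, h=2567.156 m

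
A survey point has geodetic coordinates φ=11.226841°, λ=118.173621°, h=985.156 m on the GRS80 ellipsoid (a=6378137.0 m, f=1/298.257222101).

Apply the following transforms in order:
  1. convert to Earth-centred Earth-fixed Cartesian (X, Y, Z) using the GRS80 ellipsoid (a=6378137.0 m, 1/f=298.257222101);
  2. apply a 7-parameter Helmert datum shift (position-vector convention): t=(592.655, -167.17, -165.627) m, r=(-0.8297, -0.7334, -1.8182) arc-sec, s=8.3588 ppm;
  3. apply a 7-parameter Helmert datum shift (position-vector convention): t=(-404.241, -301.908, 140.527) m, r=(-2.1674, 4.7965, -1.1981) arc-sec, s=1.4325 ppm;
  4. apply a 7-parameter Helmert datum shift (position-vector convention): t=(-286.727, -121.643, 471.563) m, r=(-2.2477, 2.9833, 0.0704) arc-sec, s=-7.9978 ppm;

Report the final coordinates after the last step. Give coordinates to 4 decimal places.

start: φ=11.226841°, λ=118.173621°, h=985.156 m
→ ECEF (a=6378137.000, f=1/298.257222101): X=-2954610.2465, Y=5516421.7648, Z=1233819.5462
→ Helmert 7p (PV): X=-2953998.0485, Y=5516331.7133, Z=1233631.5369
→ Helmert 7p (PV): X=-2954345.7922, Y=5516067.8287, Z=1233784.5588
→ Helmert 7p (PV): X=-2954592.9289, Y=5515914.5056, Z=1234228.8750

X=-2954592.9289 m, Y=5515914.5056 m, Z=1234228.8750 m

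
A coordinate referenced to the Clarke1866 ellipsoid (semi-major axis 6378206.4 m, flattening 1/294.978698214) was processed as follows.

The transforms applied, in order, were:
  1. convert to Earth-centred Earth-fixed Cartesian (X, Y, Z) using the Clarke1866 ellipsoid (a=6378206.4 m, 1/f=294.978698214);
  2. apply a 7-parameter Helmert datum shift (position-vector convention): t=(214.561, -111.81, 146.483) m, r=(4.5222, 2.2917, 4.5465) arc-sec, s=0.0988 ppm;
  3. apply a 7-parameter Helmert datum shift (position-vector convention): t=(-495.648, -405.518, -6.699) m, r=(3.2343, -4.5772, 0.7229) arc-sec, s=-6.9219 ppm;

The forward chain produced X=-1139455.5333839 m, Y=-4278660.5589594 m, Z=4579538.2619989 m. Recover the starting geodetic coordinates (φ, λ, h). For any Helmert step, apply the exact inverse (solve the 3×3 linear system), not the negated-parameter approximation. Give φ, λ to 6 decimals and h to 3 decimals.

start: X=-1139455.5334, Y=-4278660.5590, Z=4579538.2620 m
→ Helmert⁻¹: X=-1138881.1362, Y=-4278208.8526, Z=4579669.0169
→ Helmert⁻¹: X=-1139240.7615, Y=-4277971.1044, Z=4579603.2152
→ geod (Bowring, a=6378206.400): φ=46.16462800°, λ=-104.91201500°, h=2588.1010 m

φ=46.164628°, λ=-104.912015°, h=2588.101 m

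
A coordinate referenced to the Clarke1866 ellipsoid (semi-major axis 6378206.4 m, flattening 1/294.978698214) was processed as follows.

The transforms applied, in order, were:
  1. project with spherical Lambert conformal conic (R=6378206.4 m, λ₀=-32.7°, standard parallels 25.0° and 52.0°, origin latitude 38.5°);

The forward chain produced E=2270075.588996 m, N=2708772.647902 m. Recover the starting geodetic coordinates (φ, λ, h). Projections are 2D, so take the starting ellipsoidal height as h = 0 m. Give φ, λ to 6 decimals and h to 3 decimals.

φ=58.569364°, λ=6.060741°, h=0.000 m

start: E=2270075.5890, N=2708772.6479 m
→ lcc⁻¹: φ=58.56936400°, λ=6.06074100°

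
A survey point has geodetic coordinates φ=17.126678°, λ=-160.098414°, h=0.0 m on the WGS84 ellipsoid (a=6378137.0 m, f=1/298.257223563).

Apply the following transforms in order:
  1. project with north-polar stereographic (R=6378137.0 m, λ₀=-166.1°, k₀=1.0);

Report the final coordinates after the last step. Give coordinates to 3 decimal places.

E=984639.438 m, N=-9365724.593 m

start: φ=17.126678°, λ=-160.098414°, h=0.000 m
→ stereo (R=6378137.0, λ₀=-166.1°): E=984639.4376, N=-9365724.5930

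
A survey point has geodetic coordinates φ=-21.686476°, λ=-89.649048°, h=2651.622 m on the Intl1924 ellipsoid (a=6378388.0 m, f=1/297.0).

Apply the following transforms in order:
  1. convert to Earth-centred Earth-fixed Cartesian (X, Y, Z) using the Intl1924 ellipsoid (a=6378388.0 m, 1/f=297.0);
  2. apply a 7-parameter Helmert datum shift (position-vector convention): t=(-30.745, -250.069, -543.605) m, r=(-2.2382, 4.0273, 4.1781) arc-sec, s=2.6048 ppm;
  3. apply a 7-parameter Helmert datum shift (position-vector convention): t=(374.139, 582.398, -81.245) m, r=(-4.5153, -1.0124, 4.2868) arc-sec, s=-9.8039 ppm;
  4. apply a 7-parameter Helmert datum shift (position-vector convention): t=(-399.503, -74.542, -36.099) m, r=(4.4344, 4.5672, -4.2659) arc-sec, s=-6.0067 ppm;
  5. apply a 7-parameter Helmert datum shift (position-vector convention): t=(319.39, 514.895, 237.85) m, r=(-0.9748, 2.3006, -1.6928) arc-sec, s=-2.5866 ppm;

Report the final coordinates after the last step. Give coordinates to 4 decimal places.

start: φ=-21.686476°, λ=-89.649048°, h=2651.622 m
→ ECEF (a=6378388.000, f=1/297.0): X=36335.5406, Y=-5931999.4923, Z=-2343199.2562
→ Helmert 7p (PV): X=36379.2983, Y=-5932289.7033, Z=-2343685.3054
→ Helmert 7p (PV): X=36887.8734, Y=-5931699.6943, Z=-2343613.5333
→ Helmert 7p (PV): X=36313.5792, Y=-5931688.9852, Z=-2343763.8940
→ Helmert 7p (PV): X=36558.0531, Y=-5931170.1218, Z=-2343492.3538

X=36558.0531 m, Y=-5931170.1218 m, Z=-2343492.3538 m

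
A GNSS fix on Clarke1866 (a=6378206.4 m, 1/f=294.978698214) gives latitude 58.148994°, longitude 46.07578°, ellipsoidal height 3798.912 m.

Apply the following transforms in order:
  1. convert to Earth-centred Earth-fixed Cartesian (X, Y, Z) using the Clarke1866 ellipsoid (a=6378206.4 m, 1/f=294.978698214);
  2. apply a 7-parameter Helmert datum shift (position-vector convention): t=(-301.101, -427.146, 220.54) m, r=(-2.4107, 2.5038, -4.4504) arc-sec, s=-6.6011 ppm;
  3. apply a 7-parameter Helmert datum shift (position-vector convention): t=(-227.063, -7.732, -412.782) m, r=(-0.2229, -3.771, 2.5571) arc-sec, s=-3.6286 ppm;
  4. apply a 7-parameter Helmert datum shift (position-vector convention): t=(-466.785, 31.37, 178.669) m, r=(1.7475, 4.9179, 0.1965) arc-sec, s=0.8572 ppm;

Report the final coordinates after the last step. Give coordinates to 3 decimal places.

X=2341128.377 m, Y=2431248.440 m, Z=5397424.700 m

start: φ=58.148994°, λ=46.075780°, h=3798.912 m
→ ECEF (a=6378206.400, f=1/294.978698214): X=2342029.7446, Y=2431670.8176, Z=5397540.7532
→ Helmert 7p (PV): X=2341831.1684, Y=2431240.1710, Z=5397668.8146
→ Helmert 7p (PV): X=2341466.7859, Y=2431258.4820, Z=5397276.6333
→ Helmert 7p (PV): X=2341128.3773, Y=2431248.4403, Z=5397424.6999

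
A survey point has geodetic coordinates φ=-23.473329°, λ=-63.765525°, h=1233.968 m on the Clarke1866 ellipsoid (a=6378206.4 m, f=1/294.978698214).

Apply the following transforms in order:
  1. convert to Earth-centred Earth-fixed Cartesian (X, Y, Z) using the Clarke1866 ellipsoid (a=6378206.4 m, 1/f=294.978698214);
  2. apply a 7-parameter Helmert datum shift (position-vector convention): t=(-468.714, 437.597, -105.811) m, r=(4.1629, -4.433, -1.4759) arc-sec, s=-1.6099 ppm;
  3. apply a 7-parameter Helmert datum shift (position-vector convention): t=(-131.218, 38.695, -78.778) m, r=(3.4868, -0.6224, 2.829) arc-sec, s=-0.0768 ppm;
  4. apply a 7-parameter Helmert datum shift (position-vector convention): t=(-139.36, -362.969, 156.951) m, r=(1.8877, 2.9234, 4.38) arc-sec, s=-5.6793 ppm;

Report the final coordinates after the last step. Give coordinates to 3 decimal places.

start: φ=-23.473329°, λ=-63.765525°, h=1233.968 m
→ ECEF (a=6378206.400, f=1/294.978698214): X=2588025.9122, Y=-5251584.1761, Z=-2525232.0466
→ Helmert 7p (PV): X=2587569.7264, Y=-5251105.6779, Z=-2525384.1599
→ Helmert 7p (PV): X=2587517.9509, Y=-5250988.3998, Z=-2525543.7032
→ Helmert 7p (PV): X=2587439.6044, Y=-5251243.4885, Z=-2525457.1376

X=2587439.604 m, Y=-5251243.488 m, Z=-2525457.138 m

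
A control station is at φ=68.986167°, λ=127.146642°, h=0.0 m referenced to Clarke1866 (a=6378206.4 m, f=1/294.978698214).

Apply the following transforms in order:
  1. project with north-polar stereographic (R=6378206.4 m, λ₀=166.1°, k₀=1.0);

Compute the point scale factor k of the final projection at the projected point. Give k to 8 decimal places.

1.03439686

start: φ=68.986167°, λ=127.146642°, h=0.000 m
→ into stereo (λ₀=166.1°): φ=68.98616700°, λ−λ₀=-38.95335800°
scale k = 1.03439686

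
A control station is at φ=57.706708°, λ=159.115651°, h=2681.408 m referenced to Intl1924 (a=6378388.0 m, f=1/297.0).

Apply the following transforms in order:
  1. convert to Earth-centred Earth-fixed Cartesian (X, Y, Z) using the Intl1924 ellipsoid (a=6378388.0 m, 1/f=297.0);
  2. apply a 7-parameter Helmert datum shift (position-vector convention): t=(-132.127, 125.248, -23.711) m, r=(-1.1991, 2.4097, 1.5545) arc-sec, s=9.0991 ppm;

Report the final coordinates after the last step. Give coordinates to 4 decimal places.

X=-3192918.4792 m, Y=1218360.1788 m, Z=5370791.7871 m

start: φ=57.706708°, λ=159.115651°, h=2681.408 m
→ ECEF (a=6378388.000, f=1/297.0): X=-3192810.8639, Y=1218216.6862, Z=5370736.4108
→ Helmert 7p (PV): X=-3192918.4792, Y=1218360.1788, Z=5370791.7871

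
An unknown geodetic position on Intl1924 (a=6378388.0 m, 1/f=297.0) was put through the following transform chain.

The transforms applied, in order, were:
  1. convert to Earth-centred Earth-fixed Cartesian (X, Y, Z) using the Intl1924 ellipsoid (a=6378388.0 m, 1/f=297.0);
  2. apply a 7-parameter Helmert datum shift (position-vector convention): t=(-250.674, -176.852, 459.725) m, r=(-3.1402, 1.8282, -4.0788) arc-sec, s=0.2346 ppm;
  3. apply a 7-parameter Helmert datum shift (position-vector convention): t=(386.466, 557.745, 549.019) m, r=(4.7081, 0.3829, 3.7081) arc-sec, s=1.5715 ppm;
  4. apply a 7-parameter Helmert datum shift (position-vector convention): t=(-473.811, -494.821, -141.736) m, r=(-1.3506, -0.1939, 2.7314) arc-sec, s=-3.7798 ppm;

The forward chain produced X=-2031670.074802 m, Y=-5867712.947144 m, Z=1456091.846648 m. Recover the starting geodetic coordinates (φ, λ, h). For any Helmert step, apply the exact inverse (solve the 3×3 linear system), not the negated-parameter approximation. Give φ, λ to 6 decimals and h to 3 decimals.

start: X=-2031670.0748, Y=-5867712.9471, Z=1456091.8466 m
→ Helmert⁻¹: X=-2031280.2674, Y=-5867222.9396, Z=1456202.5785
→ Helmert⁻¹: X=-2031771.7289, Y=-5867701.7085, Z=1455781.4336
→ Helmert⁻¹: X=-2031417.4474, Y=-5867585.8048, Z=1455214.0331
→ geod (Bowring, a=6378388.000): φ=13.27596500°, λ=-109.09637000°, h=263.8880 m

φ=13.275965°, λ=-109.096370°, h=263.888 m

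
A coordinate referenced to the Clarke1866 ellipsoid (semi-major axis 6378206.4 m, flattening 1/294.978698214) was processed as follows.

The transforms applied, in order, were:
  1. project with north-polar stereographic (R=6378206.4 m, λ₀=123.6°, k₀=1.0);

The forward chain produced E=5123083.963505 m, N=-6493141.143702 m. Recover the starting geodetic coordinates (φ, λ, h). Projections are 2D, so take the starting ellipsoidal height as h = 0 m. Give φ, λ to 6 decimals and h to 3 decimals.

φ=24.083864°, λ=161.873416°, h=0.000 m

start: E=5123083.9635, N=-6493141.1437 m
→ stereo⁻¹: φ=24.08386400°, λ=161.87341600°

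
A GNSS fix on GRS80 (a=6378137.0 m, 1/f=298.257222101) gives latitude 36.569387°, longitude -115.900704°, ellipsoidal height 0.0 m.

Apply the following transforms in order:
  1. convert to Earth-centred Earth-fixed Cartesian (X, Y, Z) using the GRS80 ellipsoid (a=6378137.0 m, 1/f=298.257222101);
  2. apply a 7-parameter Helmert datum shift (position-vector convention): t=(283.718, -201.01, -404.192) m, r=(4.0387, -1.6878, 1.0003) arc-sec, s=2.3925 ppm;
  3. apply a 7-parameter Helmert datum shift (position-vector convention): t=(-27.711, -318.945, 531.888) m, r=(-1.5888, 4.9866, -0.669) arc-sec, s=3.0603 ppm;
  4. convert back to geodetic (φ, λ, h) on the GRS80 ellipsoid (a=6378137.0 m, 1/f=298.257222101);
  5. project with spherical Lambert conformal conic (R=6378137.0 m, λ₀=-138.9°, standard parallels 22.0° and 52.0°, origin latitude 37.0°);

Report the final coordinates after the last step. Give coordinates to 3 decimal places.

E=1966945.502 m, N=195242.620 m

start: φ=36.569387°, λ=-115.900704°, h=0.000 m
→ ECEF (a=6378137.000, f=1/298.257222101): X=-2240241.9101, Y=-4613451.8558, Z=3779121.3116
→ Helmert 7p (PV): X=-2239972.1019, Y=-4613748.7638, Z=3778617.4975
→ Helmert 7p (PV): X=-2239930.2811, Y=-4614045.4574, Z=3779250.6409
→ geod (Bowring, a=6378137.000): φ=36.56818687°, λ=-115.89467595°, h=396.6074 m
→ lcc (R=6378137.0, λ₀=-138.9°): E=1966945.5023, N=195242.6202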